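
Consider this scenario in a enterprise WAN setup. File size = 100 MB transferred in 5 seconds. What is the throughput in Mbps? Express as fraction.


Given: file = 100 MB, time = 5 s
File in Mb = 100 * 8 = 800 Mb
Throughput = 800 / 5 Mbps
Throughput = 160 Mbps

160


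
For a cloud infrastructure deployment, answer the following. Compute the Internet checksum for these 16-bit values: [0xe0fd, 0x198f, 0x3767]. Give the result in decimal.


Given words: [0xe0fd, 0x198f, 0x3767]
Step 1: Sum all words
Raw sum = 57597 + 6543 + 14183 = 78323
Step 2: Fold carry: (12787 + 1) = 12788
One's complement = ~12788 & 0xFFFF = 52747

52747


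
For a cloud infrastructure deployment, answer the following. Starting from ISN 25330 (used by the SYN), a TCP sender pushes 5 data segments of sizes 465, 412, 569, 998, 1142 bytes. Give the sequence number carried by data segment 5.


The SYN occupies sequence number ISN = 25330, so the first data byte is ISN + 1 = 25331.
SEQ of data segment i = (ISN + 1) + sum of payload sizes of segments 1..i-1.
Segment 1: SEQ = 25331, payload = 465 bytes
Segment 2: SEQ = 25796, payload = 412 bytes
Segment 3: SEQ = 26208, payload = 569 bytes
Segment 4: SEQ = 26777, payload = 998 bytes
Segment 5: SEQ = 27775, payload = 1142 bytes
SEQ of segment 5 = 25331 + 465 + 412 + 569 + 998 = 27775

27775


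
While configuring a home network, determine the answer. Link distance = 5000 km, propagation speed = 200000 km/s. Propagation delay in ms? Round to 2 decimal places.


Given: distance = 5000 km, speed = 200000 km/s
Delay = distance / speed = 5000 / 200000 seconds
Delay in ms = 5000 * 1000 / 200000
Delay = 25.0000 ms
Rounded to 2 dp = 25.00 ms

25.00


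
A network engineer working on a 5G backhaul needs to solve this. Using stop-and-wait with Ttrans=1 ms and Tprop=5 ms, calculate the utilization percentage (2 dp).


Given: Ttrans = 1 ms, Tprop = 5 ms
RTT = 2 * Tprop = 2 * 5 = 10 ms
U = Ttrans / (Ttrans + RTT)
U = 1 / (1 + 10)
U = 1 / 11 = 0.090909
U% = 9.09%

9.09


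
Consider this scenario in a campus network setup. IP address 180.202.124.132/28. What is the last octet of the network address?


Given: IP = 180.202.124.132, prefix = /28
Subnet mask = 255.255.255.240
Last octet of IP: 132
Last octet of mask: 240
Network last octet = 132 AND 240 = 128

128


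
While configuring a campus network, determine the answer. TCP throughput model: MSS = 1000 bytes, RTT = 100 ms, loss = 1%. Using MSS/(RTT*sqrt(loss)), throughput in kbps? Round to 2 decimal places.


Given: MSS = 1000 bytes, RTT = 100 ms, loss = 1%
RTT in seconds = 100 / 1000 = 0.1
Loss rate = 1% = 0.01
sqrt(loss) = sqrt(0.01) = 0.1
Throughput (bytes/s) = 1000 / (0.1 * 0.1) = 100000.0000
Throughput (kbps) = 100000.0000 * 8 / 1000 = 800.000000 -> 800.00 kbps (2 dp)

800.00


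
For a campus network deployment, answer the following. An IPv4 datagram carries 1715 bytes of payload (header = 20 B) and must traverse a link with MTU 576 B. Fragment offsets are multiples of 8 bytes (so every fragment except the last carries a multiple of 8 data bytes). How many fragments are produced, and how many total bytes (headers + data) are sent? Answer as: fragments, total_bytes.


Max data per non-final fragment = floor((MTU - header)/8)*8 = floor((576 - 20)/8)*8 = floor(556/8)*8 = 552 B
Final fragment needs no 8-byte alignment: it can carry up to MTU - header = 556 B
Non-final fragments needed = ceil((payload - 556) / 552) = ceil(1159/552) = ceil(2.0996) = 3
Number of fragments = 3 + 1 = 4
Fragment sizes (data): 3 * 552 B + 59 B (last, 59 <= 556 OK)
Total bytes sent = payload + n_frags * header = 1715 + 4*20 = 1715 + 80 = 1795 B

4, 1795


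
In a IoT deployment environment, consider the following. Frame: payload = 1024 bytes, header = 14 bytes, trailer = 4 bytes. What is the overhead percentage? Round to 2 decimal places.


Given: payload = 1024 B, header = 14 B, trailer = 4 B
Overhead bytes = header + trailer = 14 + 4 = 18
Total frame = payload + overhead = 1024 + 18 = 1042
Overhead % = 18 / 1042 * 100 = 1.7274% -> 1.73% (2 dp)

1.73


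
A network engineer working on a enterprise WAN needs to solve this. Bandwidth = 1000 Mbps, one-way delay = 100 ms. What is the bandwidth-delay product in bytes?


Given: bandwidth = 1000 Mbps, delay = 100 ms
BDP in bits = 1000 * 10^6 * 100 / 1000
BDP in bits = 100000000
BDP in bytes = 100000000 / 8 = 12500000

12500000


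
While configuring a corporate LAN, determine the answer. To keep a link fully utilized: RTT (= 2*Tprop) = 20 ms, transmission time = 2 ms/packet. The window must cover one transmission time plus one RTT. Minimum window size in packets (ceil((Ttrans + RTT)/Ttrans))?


Given: Ttrans = 2 ms, RTT = 20 ms (= 2 * Tprop, Tprop = 10 ms)
Time until first ACK returns = Ttrans + RTT = 2 + 20 = 22 ms
Need W * Ttrans >= Ttrans + RTT  ->  W >= (Ttrans + RTT) / Ttrans
(Ttrans + RTT) / Ttrans = 22 / 2 = 11
W_min = ceil(11) = 11

11


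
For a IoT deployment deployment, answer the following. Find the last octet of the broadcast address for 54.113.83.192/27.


Given: IP = 54.113.83.192, prefix = /27
Host bits = 32 - 27 = 5
Network last octet = 192 AND mask = 192
Host part size = 2^5 - 1 = 31
Broadcast last octet = 192 OR 31 = 223

223


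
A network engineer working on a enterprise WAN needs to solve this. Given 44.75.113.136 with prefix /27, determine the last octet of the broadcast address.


Given: IP = 44.75.113.136, prefix = /27
Host bits = 32 - 27 = 5
Network last octet = 136 AND mask = 128
Host part size = 2^5 - 1 = 31
Broadcast last octet = 128 OR 31 = 159

159


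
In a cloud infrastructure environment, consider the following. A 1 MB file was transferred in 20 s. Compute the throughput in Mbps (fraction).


Given: file = 1 MB, time = 20 s
File in Mb = 1 * 8 = 8 Mb
Throughput = 8 / 20 Mbps
Throughput = 2/5 Mbps

2/5


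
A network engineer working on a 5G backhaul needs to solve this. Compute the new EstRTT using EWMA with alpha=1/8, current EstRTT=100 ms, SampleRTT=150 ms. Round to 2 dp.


Given: EstRTT = 100 ms, SampleRTT = 150 ms, alpha = 1/8
New EstRTT = (1 - alpha) * EstRTT + alpha * SampleRTT
(7/8) * 100 = 87.5
(1/8) * 150 = 18.75
New EstRTT = 87.5 + 18.75 = 106.25 ms -> 106.25 ms (2 dp)

106.25


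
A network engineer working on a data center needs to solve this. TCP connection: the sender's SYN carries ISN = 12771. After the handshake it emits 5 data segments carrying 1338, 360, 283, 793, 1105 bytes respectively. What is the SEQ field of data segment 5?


The SYN occupies sequence number ISN = 12771, so the first data byte is ISN + 1 = 12772.
SEQ of data segment i = (ISN + 1) + sum of payload sizes of segments 1..i-1.
Segment 1: SEQ = 12772, payload = 1338 bytes
Segment 2: SEQ = 14110, payload = 360 bytes
Segment 3: SEQ = 14470, payload = 283 bytes
Segment 4: SEQ = 14753, payload = 793 bytes
Segment 5: SEQ = 15546, payload = 1105 bytes
SEQ of segment 5 = 12772 + 1338 + 360 + 283 + 793 = 15546

15546


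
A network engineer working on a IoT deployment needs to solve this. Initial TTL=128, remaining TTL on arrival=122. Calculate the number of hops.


Given: initial TTL = 128, received TTL = 122
Hops = initial TTL - received TTL
Hops = 128 - 122 = 6

6


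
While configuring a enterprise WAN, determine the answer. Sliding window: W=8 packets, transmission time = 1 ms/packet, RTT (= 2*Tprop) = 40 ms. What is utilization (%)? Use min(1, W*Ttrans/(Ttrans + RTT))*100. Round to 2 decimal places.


Given: W = 8, Ttrans = 1 ms, RTT = 40 ms (= 2 * Tprop, Tprop = 20 ms)
Cycle time = Ttrans + RTT = 1 + 40 = 41 ms (first packet sent until its ACK returns)
W * Ttrans = 8 * 1 = 8 ms of sending per cycle
W * Ttrans / (Ttrans + RTT) = 8 / 41 = 0.195122
U = min(1, 0.195122) = 0.195122
U% = 19.51%

19.51


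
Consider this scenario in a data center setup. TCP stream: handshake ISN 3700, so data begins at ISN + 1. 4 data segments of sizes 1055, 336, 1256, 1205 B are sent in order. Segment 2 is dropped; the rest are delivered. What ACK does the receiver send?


SYN uses sequence number 3700; first data byte = ISN + 1 = 3701.
Segment 1: SEQ = 3701, len = 1055 B, covers [3701, 4755]
Segment 2: SEQ = 4756, len = 336 B, covers [4756, 5091] [LOST]
Segment 3: SEQ = 5092, len = 1256 B, covers [5092, 6347]
Segment 4: SEQ = 6348, len = 1205 B, covers [6348, 7552]
In-order data received: bytes [3701, 4755] (segments 1..1).
Segment 2 missing -> gap begins at byte 4756; later segments buffered out of order.
Cumulative ACK = next expected in-order byte = 3701 + 1055 = 4756

4756


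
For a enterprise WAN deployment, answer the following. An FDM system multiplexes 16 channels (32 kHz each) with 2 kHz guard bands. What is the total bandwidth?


Given: 16 channels, 32 kHz each, guard = 2 kHz
Channel bandwidth = 16 * 32 = 512 kHz
Guard bands = 15 gaps * 2 kHz = 30 kHz
Total = 512 + 30 = 542 kHz

542


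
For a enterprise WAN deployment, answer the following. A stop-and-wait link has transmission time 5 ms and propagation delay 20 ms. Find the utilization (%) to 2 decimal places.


Given: Ttrans = 5 ms, Tprop = 20 ms
RTT = 2 * Tprop = 2 * 20 = 40 ms
U = Ttrans / (Ttrans + RTT)
U = 5 / (5 + 40)
U = 5 / 45 = 0.111111
U% = 11.11%

11.11


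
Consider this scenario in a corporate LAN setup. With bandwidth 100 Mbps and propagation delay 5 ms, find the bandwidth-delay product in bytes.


Given: bandwidth = 100 Mbps, delay = 5 ms
BDP in bits = 100 * 10^6 * 5 / 1000
BDP in bits = 500000
BDP in bytes = 500000 / 8 = 62500

62500


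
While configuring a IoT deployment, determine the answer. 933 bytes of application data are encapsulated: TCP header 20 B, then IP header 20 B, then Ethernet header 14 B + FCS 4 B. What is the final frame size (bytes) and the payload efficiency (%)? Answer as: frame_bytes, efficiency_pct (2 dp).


TCP segment = 933 + 20 = 953 B
IP packet = 953 + 20 = 973 B
Ethernet frame = 973 + 14 + 4 = 991 B
Efficiency = app / frame = 933 / 991 = 0.941473 = 94.1473% -> 94.15% (2 dp)

991, 94.15


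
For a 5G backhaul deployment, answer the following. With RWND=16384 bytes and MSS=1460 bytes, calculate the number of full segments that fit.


Given: RWND = 16384 bytes, MSS = 1460 bytes
Full segments = floor(RWND / MSS)
Full segments = floor(16384 / 1460)
Full segments = floor(11.2219) = 11

11


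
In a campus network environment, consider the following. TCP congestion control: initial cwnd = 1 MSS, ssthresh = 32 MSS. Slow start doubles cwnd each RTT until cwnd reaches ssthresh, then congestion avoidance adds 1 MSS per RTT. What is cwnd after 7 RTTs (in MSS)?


RTT 0: cwnd = 1 MSS (initial)
RTT 1: cwnd = 2 MSS (slow start, doubled)
RTT 2: cwnd = 4 MSS (slow start, doubled)
RTT 3: cwnd = 8 MSS (slow start, doubled)
RTT 4: cwnd = 16 MSS (slow start, doubled)
RTT 5: cwnd = 32 MSS (slow start, doubled)
RTT 6: cwnd = 33 MSS (congestion avoidance, +1)
RTT 7: cwnd = 34 MSS (congestion avoidance, +1)

34


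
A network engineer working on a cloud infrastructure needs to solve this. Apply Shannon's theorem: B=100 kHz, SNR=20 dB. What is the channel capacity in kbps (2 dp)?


Given: B = 100 kHz, SNR = 20 dB
SNR linear = 10^(20/10) = 100
1 + SNR = 101
log2(101) = 6.6582114828
C = 100 * 1000 * 6.6582114828 = 665821.1483 bps
C = 665.821148 kbps -> 665.82 kbps (2 dp)

665.82


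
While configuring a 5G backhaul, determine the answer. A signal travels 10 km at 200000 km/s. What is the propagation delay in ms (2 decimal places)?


Given: distance = 10 km, speed = 200000 km/s
Delay = distance / speed = 10 / 200000 seconds
Delay in ms = 10 * 1000 / 200000
Delay = 0.0500 ms
Rounded to 2 dp = 0.05 ms

0.05


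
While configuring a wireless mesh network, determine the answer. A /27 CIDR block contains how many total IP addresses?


Given: CIDR prefix /27
Host bits = 32 - 27 = 5
Total addresses = 2^5 = 32

32


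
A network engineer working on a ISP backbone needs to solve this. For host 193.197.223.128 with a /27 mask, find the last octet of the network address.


Given: IP = 193.197.223.128, prefix = /27
Subnet mask = 255.255.255.224
Last octet of IP: 128
Last octet of mask: 224
Network last octet = 128 AND 224 = 128

128


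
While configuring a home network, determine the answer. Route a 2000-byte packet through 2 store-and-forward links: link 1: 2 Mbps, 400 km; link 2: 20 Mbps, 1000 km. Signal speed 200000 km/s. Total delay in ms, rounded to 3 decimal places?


Packet = 2000 bytes = 16000 bits. Store-and-forward: sum (t_trans + t_prop) per link.
Link 1: t_trans = 16000/(2*10^6) s = 8.0000 ms; t_prop = 400/200000 s = 2.0000 ms; subtotal = 10.0000 ms
Link 2: t_trans = 16000/(20*10^6) s = 0.8000 ms; t_prop = 1000/200000 s = 5.0000 ms; subtotal = 5.8000 ms
End-to-end = 10.0000 + 5.8000 = 15.8000 ms -> 15.800 ms (3 dp)

15.800


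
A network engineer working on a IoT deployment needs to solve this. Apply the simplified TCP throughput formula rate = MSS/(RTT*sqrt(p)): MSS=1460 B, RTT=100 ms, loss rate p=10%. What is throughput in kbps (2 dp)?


Given: MSS = 1460 bytes, RTT = 100 ms, loss = 10%
RTT in seconds = 100 / 1000 = 0.1
Loss rate = 10% = 0.1
sqrt(loss) = sqrt(0.1) = 0.316227766017
Throughput (bytes/s) = 1460 / (0.1 * 0.316227766017) = 46169.2538
Throughput (kbps) = 46169.2538 * 8 / 1000 = 369.354031 -> 369.35 kbps (2 dp)

369.35


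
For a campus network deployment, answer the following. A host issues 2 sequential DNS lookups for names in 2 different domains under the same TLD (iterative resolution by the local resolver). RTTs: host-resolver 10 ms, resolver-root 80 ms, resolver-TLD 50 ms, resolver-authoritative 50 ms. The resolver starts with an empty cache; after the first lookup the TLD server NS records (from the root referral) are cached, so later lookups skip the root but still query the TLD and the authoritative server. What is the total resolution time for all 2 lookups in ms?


Lookup 1 (cold cache): local + root + TLD + auth = 10 + 80 + 50 + 50 = 190 ms
Lookups 2..2 (TLD NS cached -> skip root; new domain -> still ask TLD and auth): local + TLD + auth = 10 + 50 + 50 = 110 ms each
Remaining 1 lookups: 1 * 110 = 110 ms
Total = 190 + 110 = 300 ms

300


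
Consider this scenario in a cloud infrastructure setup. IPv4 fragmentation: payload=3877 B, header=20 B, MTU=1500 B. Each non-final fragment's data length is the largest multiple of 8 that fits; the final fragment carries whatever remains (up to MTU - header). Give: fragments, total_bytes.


Max data per non-final fragment = floor((MTU - header)/8)*8 = floor((1500 - 20)/8)*8 = floor(1480/8)*8 = 1480 B
Final fragment needs no 8-byte alignment: it can carry up to MTU - header = 1480 B
Non-final fragments needed = ceil((payload - 1480) / 1480) = ceil(2397/1480) = ceil(1.6196) = 2
Number of fragments = 2 + 1 = 3
Fragment sizes (data): 2 * 1480 B + 917 B (last, 917 <= 1480 OK)
Total bytes sent = payload + n_frags * header = 3877 + 3*20 = 3877 + 60 = 3937 B

3, 3937


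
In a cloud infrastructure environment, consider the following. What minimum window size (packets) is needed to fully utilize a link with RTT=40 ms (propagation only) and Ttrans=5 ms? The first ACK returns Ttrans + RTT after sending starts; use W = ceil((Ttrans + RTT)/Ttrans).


Given: Ttrans = 5 ms, RTT = 40 ms (= 2 * Tprop, Tprop = 20 ms)
Time until first ACK returns = Ttrans + RTT = 5 + 40 = 45 ms
Need W * Ttrans >= Ttrans + RTT  ->  W >= (Ttrans + RTT) / Ttrans
(Ttrans + RTT) / Ttrans = 45 / 5 = 9
W_min = ceil(9) = 9

9


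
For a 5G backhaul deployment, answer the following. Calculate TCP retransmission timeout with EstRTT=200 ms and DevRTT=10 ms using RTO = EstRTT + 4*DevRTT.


Given: EstRTT = 200 ms, DevRTT = 10 ms
Timeout = EstRTT + 4 * DevRTT
4 * DevRTT = 4 * 10 = 40
Timeout = 200 + 40 = 240 ms

240


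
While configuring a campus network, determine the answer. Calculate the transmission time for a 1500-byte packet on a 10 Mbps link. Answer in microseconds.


Given: packet = 1500 bytes, bandwidth = 10 Mbps
Packet in bits = 1500 * 8 = 12000 bits
Bandwidth = 10 * 10^6 = 10000000 bps
Time = 12000 / 10000000 seconds
Time in us = 12000 * 10^6 / 10000000 = 1200

1200


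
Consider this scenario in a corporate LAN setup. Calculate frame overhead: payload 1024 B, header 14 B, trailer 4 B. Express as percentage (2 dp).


Given: payload = 1024 B, header = 14 B, trailer = 4 B
Overhead bytes = header + trailer = 14 + 4 = 18
Total frame = payload + overhead = 1024 + 18 = 1042
Overhead % = 18 / 1042 * 100 = 1.7274% -> 1.73% (2 dp)

1.73


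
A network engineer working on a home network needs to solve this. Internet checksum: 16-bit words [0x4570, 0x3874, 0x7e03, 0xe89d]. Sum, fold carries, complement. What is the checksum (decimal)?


Given words: [0x4570, 0x3874, 0x7e03, 0xe89d]
Step 1: Sum all words
Raw sum = 17776 + 14452 + 32259 + 59549 = 124036
Step 2: Fold carry: (58500 + 1) = 58501
One's complement = ~58501 & 0xFFFF = 7034

7034


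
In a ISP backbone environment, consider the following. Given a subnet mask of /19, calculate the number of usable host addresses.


Given: subnet mask /19
Host bits = 32 - 19 = 13
Total addresses = 2^13 = 8192
Usable hosts = 8192 - 2 (network + broadcast) = 8190

8190


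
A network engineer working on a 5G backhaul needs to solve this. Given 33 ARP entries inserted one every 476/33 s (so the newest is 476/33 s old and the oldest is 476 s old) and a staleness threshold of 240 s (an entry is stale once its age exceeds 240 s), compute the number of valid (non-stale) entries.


Ages are k * 476/33 s for k = 1..33 (spacing = 14.4242 s).
Entry k is valid iff k * 476/33 <= 240 iff k <= 33 * 240 / 476 = 16.6387
n_valid = floor(16.6387) = 16
(n_stale = 33 - 16 = 17)

16


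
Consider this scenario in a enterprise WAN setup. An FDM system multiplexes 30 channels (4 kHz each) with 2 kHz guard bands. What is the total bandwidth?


Given: 30 channels, 4 kHz each, guard = 2 kHz
Channel bandwidth = 30 * 4 = 120 kHz
Guard bands = 29 gaps * 2 kHz = 58 kHz
Total = 120 + 58 = 178 kHz

178


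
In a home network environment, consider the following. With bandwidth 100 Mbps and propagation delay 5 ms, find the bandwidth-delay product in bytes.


Given: bandwidth = 100 Mbps, delay = 5 ms
BDP in bits = 100 * 10^6 * 5 / 1000
BDP in bits = 500000
BDP in bytes = 500000 / 8 = 62500

62500


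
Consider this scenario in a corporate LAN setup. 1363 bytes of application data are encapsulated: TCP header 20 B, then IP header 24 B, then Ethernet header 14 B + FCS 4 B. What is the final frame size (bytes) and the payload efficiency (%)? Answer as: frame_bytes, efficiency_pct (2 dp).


TCP segment = 1363 + 20 = 1383 B
IP packet = 1383 + 24 = 1407 B
Ethernet frame = 1407 + 14 + 4 = 1425 B
Efficiency = app / frame = 1363 / 1425 = 0.956491 = 95.6491% -> 95.65% (2 dp)

1425, 95.65


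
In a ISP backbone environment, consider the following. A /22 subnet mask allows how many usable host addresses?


Given: subnet mask /22
Host bits = 32 - 22 = 10
Total addresses = 2^10 = 1024
Usable hosts = 1024 - 2 (network + broadcast) = 1022

1022


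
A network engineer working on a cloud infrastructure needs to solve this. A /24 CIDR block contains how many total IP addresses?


Given: CIDR prefix /24
Host bits = 32 - 24 = 8
Total addresses = 2^8 = 256

256


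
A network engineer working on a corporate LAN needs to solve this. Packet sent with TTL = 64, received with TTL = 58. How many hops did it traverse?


Given: initial TTL = 64, received TTL = 58
Hops = initial TTL - received TTL
Hops = 64 - 58 = 6

6


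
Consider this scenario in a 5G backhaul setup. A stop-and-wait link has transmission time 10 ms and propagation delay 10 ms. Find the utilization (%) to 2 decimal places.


Given: Ttrans = 10 ms, Tprop = 10 ms
RTT = 2 * Tprop = 2 * 10 = 20 ms
U = Ttrans / (Ttrans + RTT)
U = 10 / (10 + 20)
U = 10 / 30 = 0.333333
U% = 33.33%

33.33


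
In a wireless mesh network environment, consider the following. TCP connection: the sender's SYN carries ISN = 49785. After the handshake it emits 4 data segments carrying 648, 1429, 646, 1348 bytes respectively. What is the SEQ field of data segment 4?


The SYN occupies sequence number ISN = 49785, so the first data byte is ISN + 1 = 49786.
SEQ of data segment i = (ISN + 1) + sum of payload sizes of segments 1..i-1.
Segment 1: SEQ = 49786, payload = 648 bytes
Segment 2: SEQ = 50434, payload = 1429 bytes
Segment 3: SEQ = 51863, payload = 646 bytes
Segment 4: SEQ = 52509, payload = 1348 bytes
SEQ of segment 4 = 49786 + 648 + 1429 + 646 = 52509

52509


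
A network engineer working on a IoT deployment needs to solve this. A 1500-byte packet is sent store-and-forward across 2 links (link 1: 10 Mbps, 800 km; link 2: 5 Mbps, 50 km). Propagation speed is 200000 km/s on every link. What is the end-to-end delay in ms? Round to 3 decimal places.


Packet = 1500 bytes = 12000 bits. Store-and-forward: sum (t_trans + t_prop) per link.
Link 1: t_trans = 12000/(10*10^6) s = 1.2000 ms; t_prop = 800/200000 s = 4.0000 ms; subtotal = 5.2000 ms
Link 2: t_trans = 12000/(5*10^6) s = 2.4000 ms; t_prop = 50/200000 s = 0.2500 ms; subtotal = 2.6500 ms
End-to-end = 5.2000 + 2.6500 = 7.8500 ms -> 7.850 ms (3 dp)

7.850


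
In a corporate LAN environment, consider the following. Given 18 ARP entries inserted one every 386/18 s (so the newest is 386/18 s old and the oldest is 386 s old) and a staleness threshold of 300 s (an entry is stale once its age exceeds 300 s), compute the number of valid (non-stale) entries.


Ages are k * 386/18 s for k = 1..18 (spacing = 21.4444 s).
Entry k is valid iff k * 386/18 <= 300 iff k <= 18 * 300 / 386 = 13.9896
n_valid = floor(13.9896) = 13
(n_stale = 18 - 13 = 5)

13


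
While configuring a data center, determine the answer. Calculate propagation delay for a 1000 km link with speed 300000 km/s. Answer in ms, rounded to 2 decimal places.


Given: distance = 1000 km, speed = 300000 km/s
Delay = distance / speed = 1000 / 300000 seconds
Delay in ms = 1000 * 1000 / 300000
Delay = 3.3333 ms
Rounded to 2 dp = 3.33 ms

3.33


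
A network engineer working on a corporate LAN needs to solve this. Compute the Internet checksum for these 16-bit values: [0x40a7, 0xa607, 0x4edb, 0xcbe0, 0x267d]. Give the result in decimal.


Given words: [0x40a7, 0xa607, 0x4edb, 0xcbe0, 0x267d]
Step 1: Sum all words
Raw sum = 16551 + 42503 + 20187 + 52192 + 9853 = 141286
Step 2: Fold carry: (10214 + 2) = 10216
One's complement = ~10216 & 0xFFFF = 55319

55319


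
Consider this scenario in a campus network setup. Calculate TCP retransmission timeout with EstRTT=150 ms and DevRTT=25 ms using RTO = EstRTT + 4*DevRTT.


Given: EstRTT = 150 ms, DevRTT = 25 ms
Timeout = EstRTT + 4 * DevRTT
4 * DevRTT = 4 * 25 = 100
Timeout = 150 + 100 = 250 ms

250


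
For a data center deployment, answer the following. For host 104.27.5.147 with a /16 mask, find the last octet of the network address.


Given: IP = 104.27.5.147, prefix = /16
Subnet mask = 255.255.0.0
Last octet of IP: 147
Last octet of mask: 0
Network last octet = 147 AND 0 = 0

0


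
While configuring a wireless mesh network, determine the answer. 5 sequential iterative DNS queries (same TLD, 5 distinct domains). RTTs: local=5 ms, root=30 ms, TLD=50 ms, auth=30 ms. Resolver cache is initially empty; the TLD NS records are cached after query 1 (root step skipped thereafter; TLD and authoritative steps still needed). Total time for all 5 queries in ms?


Lookup 1 (cold cache): local + root + TLD + auth = 5 + 30 + 50 + 30 = 115 ms
Lookups 2..5 (TLD NS cached -> skip root; new domain -> still ask TLD and auth): local + TLD + auth = 5 + 50 + 30 = 85 ms each
Remaining 4 lookups: 4 * 85 = 340 ms
Total = 115 + 340 = 455 ms

455


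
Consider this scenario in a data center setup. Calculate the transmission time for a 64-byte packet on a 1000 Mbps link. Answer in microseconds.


Given: packet = 64 bytes, bandwidth = 1000 Mbps
Packet in bits = 64 * 8 = 512 bits
Bandwidth = 1000 * 10^6 = 1000000000 bps
Time = 512 / 1000000000 seconds
Time in us = 512 * 10^6 / 1000000000 = 0.512

0.512


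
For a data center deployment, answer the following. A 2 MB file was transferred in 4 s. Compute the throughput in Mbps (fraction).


Given: file = 2 MB, time = 4 s
File in Mb = 2 * 8 = 16 Mb
Throughput = 16 / 4 Mbps
Throughput = 4 Mbps

4


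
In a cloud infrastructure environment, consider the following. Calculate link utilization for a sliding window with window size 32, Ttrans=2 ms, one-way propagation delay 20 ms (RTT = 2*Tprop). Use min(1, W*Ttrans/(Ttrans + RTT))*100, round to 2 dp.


Given: W = 32, Ttrans = 2 ms, RTT = 40 ms (= 2 * Tprop, Tprop = 20 ms)
Cycle time = Ttrans + RTT = 2 + 40 = 42 ms (first packet sent until its ACK returns)
W * Ttrans = 32 * 2 = 64 ms of sending per cycle
W * Ttrans / (Ttrans + RTT) = 64 / 42 = 1.523810
U = min(1, 1.523810) = 1.000000
U% = 100.00%

100.00


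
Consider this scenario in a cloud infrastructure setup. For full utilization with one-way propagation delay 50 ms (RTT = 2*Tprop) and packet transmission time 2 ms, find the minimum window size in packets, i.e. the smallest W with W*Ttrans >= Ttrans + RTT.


Given: Ttrans = 2 ms, RTT = 100 ms (= 2 * Tprop, Tprop = 50 ms)
Time until first ACK returns = Ttrans + RTT = 2 + 100 = 102 ms
Need W * Ttrans >= Ttrans + RTT  ->  W >= (Ttrans + RTT) / Ttrans
(Ttrans + RTT) / Ttrans = 102 / 2 = 51
W_min = ceil(51) = 51

51


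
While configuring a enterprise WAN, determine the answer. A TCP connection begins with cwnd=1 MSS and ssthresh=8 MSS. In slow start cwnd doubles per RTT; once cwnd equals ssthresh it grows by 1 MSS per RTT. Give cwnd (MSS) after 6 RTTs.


RTT 0: cwnd = 1 MSS (initial)
RTT 1: cwnd = 2 MSS (slow start, doubled)
RTT 2: cwnd = 4 MSS (slow start, doubled)
RTT 3: cwnd = 8 MSS (slow start, doubled)
RTT 4: cwnd = 9 MSS (congestion avoidance, +1)
RTT 5: cwnd = 10 MSS (congestion avoidance, +1)
RTT 6: cwnd = 11 MSS (congestion avoidance, +1)

11


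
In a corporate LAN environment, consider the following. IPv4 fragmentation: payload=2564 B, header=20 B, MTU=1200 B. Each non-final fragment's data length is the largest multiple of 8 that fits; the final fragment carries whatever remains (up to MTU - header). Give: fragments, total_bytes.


Max data per non-final fragment = floor((MTU - header)/8)*8 = floor((1200 - 20)/8)*8 = floor(1180/8)*8 = 1176 B
Final fragment needs no 8-byte alignment: it can carry up to MTU - header = 1180 B
Non-final fragments needed = ceil((payload - 1180) / 1176) = ceil(1384/1176) = ceil(1.1769) = 2
Number of fragments = 2 + 1 = 3
Fragment sizes (data): 2 * 1176 B + 212 B (last, 212 <= 1180 OK)
Total bytes sent = payload + n_frags * header = 2564 + 3*20 = 2564 + 60 = 2624 B

3, 2624


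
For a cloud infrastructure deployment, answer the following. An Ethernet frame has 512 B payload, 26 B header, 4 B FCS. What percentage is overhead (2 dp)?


Given: payload = 512 B, header = 26 B, trailer = 4 B
Overhead bytes = header + trailer = 26 + 4 = 30
Total frame = payload + overhead = 512 + 30 = 542
Overhead % = 30 / 542 * 100 = 5.5351% -> 5.54% (2 dp)

5.54


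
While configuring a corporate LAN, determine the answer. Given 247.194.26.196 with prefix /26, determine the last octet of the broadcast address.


Given: IP = 247.194.26.196, prefix = /26
Host bits = 32 - 26 = 6
Network last octet = 196 AND mask = 192
Host part size = 2^6 - 1 = 63
Broadcast last octet = 192 OR 63 = 255

255


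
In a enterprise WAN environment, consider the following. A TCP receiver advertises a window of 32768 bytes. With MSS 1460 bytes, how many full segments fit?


Given: RWND = 32768 bytes, MSS = 1460 bytes
Full segments = floor(RWND / MSS)
Full segments = floor(32768 / 1460)
Full segments = floor(22.4438) = 22

22


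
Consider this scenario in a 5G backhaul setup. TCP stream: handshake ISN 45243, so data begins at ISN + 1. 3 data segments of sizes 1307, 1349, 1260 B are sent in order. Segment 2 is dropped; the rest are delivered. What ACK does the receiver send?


SYN uses sequence number 45243; first data byte = ISN + 1 = 45244.
Segment 1: SEQ = 45244, len = 1307 B, covers [45244, 46550]
Segment 2: SEQ = 46551, len = 1349 B, covers [46551, 47899] [LOST]
Segment 3: SEQ = 47900, len = 1260 B, covers [47900, 49159]
In-order data received: bytes [45244, 46550] (segments 1..1).
Segment 2 missing -> gap begins at byte 46551; later segments buffered out of order.
Cumulative ACK = next expected in-order byte = 45244 + 1307 = 46551

46551


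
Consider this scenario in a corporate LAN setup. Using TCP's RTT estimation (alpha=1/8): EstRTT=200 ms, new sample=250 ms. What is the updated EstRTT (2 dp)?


Given: EstRTT = 200 ms, SampleRTT = 250 ms, alpha = 1/8
New EstRTT = (1 - alpha) * EstRTT + alpha * SampleRTT
(7/8) * 200 = 175
(1/8) * 250 = 31.25
New EstRTT = 175 + 31.25 = 206.25 ms -> 206.25 ms (2 dp)

206.25


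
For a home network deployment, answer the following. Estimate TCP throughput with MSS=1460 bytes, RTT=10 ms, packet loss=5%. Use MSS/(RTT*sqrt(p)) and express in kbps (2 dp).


Given: MSS = 1460 bytes, RTT = 10 ms, loss = 5%
RTT in seconds = 10 / 1000 = 0.01
Loss rate = 5% = 0.05
sqrt(loss) = sqrt(0.05) = 0.223606797750
Throughput (bytes/s) = 1460 / (0.01 * 0.223606797750) = 652931.8494
Throughput (kbps) = 652931.8494 * 8 / 1000 = 5223.454795 -> 5223.45 kbps (2 dp)

5223.45


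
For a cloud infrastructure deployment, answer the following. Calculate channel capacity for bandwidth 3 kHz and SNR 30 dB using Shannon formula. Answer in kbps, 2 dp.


Given: B = 3 kHz, SNR = 30 dB
SNR linear = 10^(30/10) = 1000
1 + SNR = 1001
log2(1001) = 9.9672262588
C = 3 * 1000 * 9.9672262588 = 29901.6788 bps
C = 29.901679 kbps -> 29.90 kbps (2 dp)

29.90


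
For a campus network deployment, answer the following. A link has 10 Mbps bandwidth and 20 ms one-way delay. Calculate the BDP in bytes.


Given: bandwidth = 10 Mbps, delay = 20 ms
BDP in bits = 10 * 10^6 * 20 / 1000
BDP in bits = 200000
BDP in bytes = 200000 / 8 = 25000

25000


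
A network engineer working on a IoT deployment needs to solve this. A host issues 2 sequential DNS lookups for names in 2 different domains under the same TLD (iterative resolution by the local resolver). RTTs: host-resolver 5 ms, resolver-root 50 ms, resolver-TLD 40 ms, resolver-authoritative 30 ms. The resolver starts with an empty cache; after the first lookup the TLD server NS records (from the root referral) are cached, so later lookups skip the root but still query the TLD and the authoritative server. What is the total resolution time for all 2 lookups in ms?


Lookup 1 (cold cache): local + root + TLD + auth = 5 + 50 + 40 + 30 = 125 ms
Lookups 2..2 (TLD NS cached -> skip root; new domain -> still ask TLD and auth): local + TLD + auth = 5 + 40 + 30 = 75 ms each
Remaining 1 lookups: 1 * 75 = 75 ms
Total = 125 + 75 = 200 ms

200


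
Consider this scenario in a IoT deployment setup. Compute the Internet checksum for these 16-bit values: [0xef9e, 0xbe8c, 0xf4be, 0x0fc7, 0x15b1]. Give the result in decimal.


Given words: [0xef9e, 0xbe8c, 0xf4be, 0x0fc7, 0x15b1]
Step 1: Sum all words
Raw sum = 61342 + 48780 + 62654 + 4039 + 5553 = 182368
Step 2: Fold carry: (51296 + 2) = 51298
One's complement = ~51298 & 0xFFFF = 14237

14237


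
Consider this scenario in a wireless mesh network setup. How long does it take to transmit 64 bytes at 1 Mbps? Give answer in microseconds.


Given: packet = 64 bytes, bandwidth = 1 Mbps
Packet in bits = 64 * 8 = 512 bits
Bandwidth = 1 * 10^6 = 1000000 bps
Time = 512 / 1000000 seconds
Time in us = 512 * 10^6 / 1000000 = 512

512


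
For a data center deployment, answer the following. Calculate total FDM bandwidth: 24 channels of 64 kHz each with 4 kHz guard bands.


Given: 24 channels, 64 kHz each, guard = 4 kHz
Channel bandwidth = 24 * 64 = 1536 kHz
Guard bands = 23 gaps * 4 kHz = 92 kHz
Total = 1536 + 92 = 1628 kHz

1628


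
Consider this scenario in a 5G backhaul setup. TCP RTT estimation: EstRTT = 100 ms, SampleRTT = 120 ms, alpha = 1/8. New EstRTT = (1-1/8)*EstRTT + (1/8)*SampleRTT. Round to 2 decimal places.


Given: EstRTT = 100 ms, SampleRTT = 120 ms, alpha = 1/8
New EstRTT = (1 - alpha) * EstRTT + alpha * SampleRTT
(7/8) * 100 = 87.5
(1/8) * 120 = 15
New EstRTT = 87.5 + 15 = 102.5 ms -> 102.50 ms (2 dp)

102.50


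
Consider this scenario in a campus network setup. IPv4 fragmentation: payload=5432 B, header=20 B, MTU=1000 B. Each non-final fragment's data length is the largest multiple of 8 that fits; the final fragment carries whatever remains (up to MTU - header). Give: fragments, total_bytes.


Max data per non-final fragment = floor((MTU - header)/8)*8 = floor((1000 - 20)/8)*8 = floor(980/8)*8 = 976 B
Final fragment needs no 8-byte alignment: it can carry up to MTU - header = 980 B
Non-final fragments needed = ceil((payload - 980) / 976) = ceil(4452/976) = ceil(4.5615) = 5
Number of fragments = 5 + 1 = 6
Fragment sizes (data): 5 * 976 B + 552 B (last, 552 <= 980 OK)
Total bytes sent = payload + n_frags * header = 5432 + 6*20 = 5432 + 120 = 5552 B

6, 5552


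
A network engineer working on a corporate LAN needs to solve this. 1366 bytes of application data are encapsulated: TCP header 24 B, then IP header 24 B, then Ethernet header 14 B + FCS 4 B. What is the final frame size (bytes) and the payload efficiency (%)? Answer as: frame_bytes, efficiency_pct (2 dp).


TCP segment = 1366 + 24 = 1390 B
IP packet = 1390 + 24 = 1414 B
Ethernet frame = 1414 + 14 + 4 = 1432 B
Efficiency = app / frame = 1366 / 1432 = 0.953911 = 95.3911% -> 95.39% (2 dp)

1432, 95.39


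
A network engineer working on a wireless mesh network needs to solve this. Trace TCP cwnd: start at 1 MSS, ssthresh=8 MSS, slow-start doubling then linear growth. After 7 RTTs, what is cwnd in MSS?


RTT 0: cwnd = 1 MSS (initial)
RTT 1: cwnd = 2 MSS (slow start, doubled)
RTT 2: cwnd = 4 MSS (slow start, doubled)
RTT 3: cwnd = 8 MSS (slow start, doubled)
RTT 4: cwnd = 9 MSS (congestion avoidance, +1)
RTT 5: cwnd = 10 MSS (congestion avoidance, +1)
RTT 6: cwnd = 11 MSS (congestion avoidance, +1)
RTT 7: cwnd = 12 MSS (congestion avoidance, +1)

12


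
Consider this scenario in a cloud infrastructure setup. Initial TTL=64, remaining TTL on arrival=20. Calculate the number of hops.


Given: initial TTL = 64, received TTL = 20
Hops = initial TTL - received TTL
Hops = 64 - 20 = 44

44


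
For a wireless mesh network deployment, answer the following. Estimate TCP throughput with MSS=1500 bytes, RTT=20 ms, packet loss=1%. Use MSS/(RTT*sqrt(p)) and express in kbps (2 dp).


Given: MSS = 1500 bytes, RTT = 20 ms, loss = 1%
RTT in seconds = 20 / 1000 = 0.02
Loss rate = 1% = 0.01
sqrt(loss) = sqrt(0.01) = 0.1
Throughput (bytes/s) = 1500 / (0.02 * 0.1) = 750000.0000
Throughput (kbps) = 750000.0000 * 8 / 1000 = 6000.000000 -> 6000.00 kbps (2 dp)

6000.00


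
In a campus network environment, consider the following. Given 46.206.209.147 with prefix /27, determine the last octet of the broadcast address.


Given: IP = 46.206.209.147, prefix = /27
Host bits = 32 - 27 = 5
Network last octet = 147 AND mask = 128
Host part size = 2^5 - 1 = 31
Broadcast last octet = 128 OR 31 = 159

159


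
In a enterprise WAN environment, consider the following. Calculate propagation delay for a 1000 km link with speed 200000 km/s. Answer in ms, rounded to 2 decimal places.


Given: distance = 1000 km, speed = 200000 km/s
Delay = distance / speed = 1000 / 200000 seconds
Delay in ms = 1000 * 1000 / 200000
Delay = 5.0000 ms
Rounded to 2 dp = 5.00 ms

5.00


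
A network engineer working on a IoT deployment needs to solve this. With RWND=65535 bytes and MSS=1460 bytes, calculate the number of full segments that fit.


Given: RWND = 65535 bytes, MSS = 1460 bytes
Full segments = floor(RWND / MSS)
Full segments = floor(65535 / 1460)
Full segments = floor(44.887) = 44

44


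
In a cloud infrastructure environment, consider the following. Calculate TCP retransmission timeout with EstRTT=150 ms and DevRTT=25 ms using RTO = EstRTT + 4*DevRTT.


Given: EstRTT = 150 ms, DevRTT = 25 ms
Timeout = EstRTT + 4 * DevRTT
4 * DevRTT = 4 * 25 = 100
Timeout = 150 + 100 = 250 ms

250


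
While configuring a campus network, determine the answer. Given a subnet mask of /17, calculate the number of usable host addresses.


Given: subnet mask /17
Host bits = 32 - 17 = 15
Total addresses = 2^15 = 32768
Usable hosts = 32768 - 2 (network + broadcast) = 32766

32766


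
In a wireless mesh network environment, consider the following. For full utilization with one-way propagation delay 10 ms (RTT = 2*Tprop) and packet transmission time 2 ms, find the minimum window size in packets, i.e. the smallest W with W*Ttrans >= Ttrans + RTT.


Given: Ttrans = 2 ms, RTT = 20 ms (= 2 * Tprop, Tprop = 10 ms)
Time until first ACK returns = Ttrans + RTT = 2 + 20 = 22 ms
Need W * Ttrans >= Ttrans + RTT  ->  W >= (Ttrans + RTT) / Ttrans
(Ttrans + RTT) / Ttrans = 22 / 2 = 11
W_min = ceil(11) = 11

11


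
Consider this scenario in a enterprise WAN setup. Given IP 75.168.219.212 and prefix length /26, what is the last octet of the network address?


Given: IP = 75.168.219.212, prefix = /26
Subnet mask = 255.255.255.192
Last octet of IP: 212
Last octet of mask: 192
Network last octet = 212 AND 192 = 192

192


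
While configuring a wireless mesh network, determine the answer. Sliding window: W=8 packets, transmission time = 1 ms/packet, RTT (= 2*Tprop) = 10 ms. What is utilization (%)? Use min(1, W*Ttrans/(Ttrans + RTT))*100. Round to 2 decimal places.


Given: W = 8, Ttrans = 1 ms, RTT = 10 ms (= 2 * Tprop, Tprop = 5 ms)
Cycle time = Ttrans + RTT = 1 + 10 = 11 ms (first packet sent until its ACK returns)
W * Ttrans = 8 * 1 = 8 ms of sending per cycle
W * Ttrans / (Ttrans + RTT) = 8 / 11 = 0.727273
U = min(1, 0.727273) = 0.727273
U% = 72.73%

72.73


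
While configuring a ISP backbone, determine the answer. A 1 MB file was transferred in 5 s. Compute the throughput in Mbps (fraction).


Given: file = 1 MB, time = 5 s
File in Mb = 1 * 8 = 8 Mb
Throughput = 8 / 5 Mbps
Throughput = 8/5 Mbps

8/5


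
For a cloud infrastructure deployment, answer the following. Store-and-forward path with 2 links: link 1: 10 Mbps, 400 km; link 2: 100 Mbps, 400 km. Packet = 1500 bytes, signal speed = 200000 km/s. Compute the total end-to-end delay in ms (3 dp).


Packet = 1500 bytes = 12000 bits. Store-and-forward: sum (t_trans + t_prop) per link.
Link 1: t_trans = 12000/(10*10^6) s = 1.2000 ms; t_prop = 400/200000 s = 2.0000 ms; subtotal = 3.2000 ms
Link 2: t_trans = 12000/(100*10^6) s = 0.1200 ms; t_prop = 400/200000 s = 2.0000 ms; subtotal = 2.1200 ms
End-to-end = 3.2000 + 2.1200 = 5.3200 ms -> 5.320 ms (3 dp)

5.320


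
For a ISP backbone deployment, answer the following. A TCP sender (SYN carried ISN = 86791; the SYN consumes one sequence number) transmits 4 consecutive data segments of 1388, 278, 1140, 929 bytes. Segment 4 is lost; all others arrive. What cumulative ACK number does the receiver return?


SYN uses sequence number 86791; first data byte = ISN + 1 = 86792.
Segment 1: SEQ = 86792, len = 1388 B, covers [86792, 88179]
Segment 2: SEQ = 88180, len = 278 B, covers [88180, 88457]
Segment 3: SEQ = 88458, len = 1140 B, covers [88458, 89597]
Segment 4: SEQ = 89598, len = 929 B, covers [89598, 90526] [LOST]
In-order data received: bytes [86792, 89597] (segments 1..3).
Segment 4 missing -> gap begins at byte 89598.
Cumulative ACK = next expected in-order byte = 86792 + 1388 + 278 + 1140 = 89598

89598


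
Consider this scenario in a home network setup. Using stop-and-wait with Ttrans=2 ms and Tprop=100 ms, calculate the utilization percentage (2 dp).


Given: Ttrans = 2 ms, Tprop = 100 ms
RTT = 2 * Tprop = 2 * 100 = 200 ms
U = Ttrans / (Ttrans + RTT)
U = 2 / (2 + 200)
U = 2 / 202 = 0.009901
U% = 0.99%

0.99


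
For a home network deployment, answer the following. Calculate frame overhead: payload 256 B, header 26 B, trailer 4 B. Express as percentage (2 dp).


Given: payload = 256 B, header = 26 B, trailer = 4 B
Overhead bytes = header + trailer = 26 + 4 = 30
Total frame = payload + overhead = 256 + 30 = 286
Overhead % = 30 / 286 * 100 = 10.4895% -> 10.49% (2 dp)

10.49
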